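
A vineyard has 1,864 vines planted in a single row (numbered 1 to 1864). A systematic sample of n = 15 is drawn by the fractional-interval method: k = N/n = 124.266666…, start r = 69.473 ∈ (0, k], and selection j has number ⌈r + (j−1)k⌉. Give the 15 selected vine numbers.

j=1: r + 0k = 69.473 → ⌈·⌉ = 70
j=2: r + 1k = 193.739666… → ⌈·⌉ = 194
j=3: r + 2k = 318.006333… → ⌈·⌉ = 319
j=4: r + 3k = 442.273 → ⌈·⌉ = 443
j=5: r + 4k = 566.539666… → ⌈·⌉ = 567
j=6: r + 5k = 690.806333… → ⌈·⌉ = 691
j=7: r + 6k = 815.073 → ⌈·⌉ = 816
j=8: r + 7k = 939.339666… → ⌈·⌉ = 940
j=9: r + 8k = 1063.606333… → ⌈·⌉ = 1064
j=10: r + 9k = 1187.873 → ⌈·⌉ = 1188
j=11: r + 10k = 1312.139666… → ⌈·⌉ = 1313
j=12: r + 11k = 1436.406333… → ⌈·⌉ = 1437
j=13: r + 12k = 1560.673 → ⌈·⌉ = 1561
j=14: r + 13k = 1684.939666… → ⌈·⌉ = 1685
j=15: r + 14k = 1809.206333… → ⌈·⌉ = 1810

70, 194, 319, 443, 567, 691, 816, 940, 1064, 1188, 1313, 1437, 1561, 1685, 1810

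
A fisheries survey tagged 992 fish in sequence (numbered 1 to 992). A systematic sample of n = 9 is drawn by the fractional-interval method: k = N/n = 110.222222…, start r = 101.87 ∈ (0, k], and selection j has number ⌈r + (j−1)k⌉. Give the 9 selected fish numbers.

j=1: r + 0k = 101.87 → ⌈·⌉ = 102
j=2: r + 1k = 212.092222… → ⌈·⌉ = 213
j=3: r + 2k = 322.314444… → ⌈·⌉ = 323
j=4: r + 3k = 432.536666… → ⌈·⌉ = 433
j=5: r + 4k = 542.758888… → ⌈·⌉ = 543
j=6: r + 5k = 652.981111… → ⌈·⌉ = 653
j=7: r + 6k = 763.203333… → ⌈·⌉ = 764
j=8: r + 7k = 873.425555… → ⌈·⌉ = 874
j=9: r + 8k = 983.647777… → ⌈·⌉ = 984

102, 213, 323, 433, 543, 653, 764, 874, 984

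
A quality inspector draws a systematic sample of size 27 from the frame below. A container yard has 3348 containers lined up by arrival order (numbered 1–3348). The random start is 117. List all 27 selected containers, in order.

k = N/n = 3348/27 = 124
container 1: 117
container 2: 117 + 124 = 241
container 3: 241 + 124 = 365
container 4: 365 + 124 = 489
container 5: 489 + 124 = 613
container 6: 613 + 124 = 737
container 7: 737 + 124 = 861
container 8: 861 + 124 = 985
container 9: 985 + 124 = 1109
container 10: 1109 + 124 = 1233
container 11: 1233 + 124 = 1357
container 12: 1357 + 124 = 1481
container 13: 1481 + 124 = 1605
container 14: 1605 + 124 = 1729
container 15: 1729 + 124 = 1853
container 16: 1853 + 124 = 1977
container 17: 1977 + 124 = 2101
container 18: 2101 + 124 = 2225
container 19: 2225 + 124 = 2349
container 20: 2349 + 124 = 2473
container 21: 2473 + 124 = 2597
container 22: 2597 + 124 = 2721
container 23: 2721 + 124 = 2845
container 24: 2845 + 124 = 2969
container 25: 2969 + 124 = 3093
container 26: 3093 + 124 = 3217
container 27: 3217 + 124 = 3341

117, 241, 365, 489, 613, 737, 861, 985, 1109, 1233, 1357, 1481, 1605, 1729, 1853, 1977, 2101, 2225, 2349, 2473, 2597, 2721, 2845, 2969, 3093, 3217, 3341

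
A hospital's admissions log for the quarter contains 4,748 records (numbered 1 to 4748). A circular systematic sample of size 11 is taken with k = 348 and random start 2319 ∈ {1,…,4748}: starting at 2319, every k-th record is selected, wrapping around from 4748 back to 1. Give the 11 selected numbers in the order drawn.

Selection 1: 2319
Selection 2: 2319 + 348 = 2667
Selection 3: 2667 + 348 = 3015
Selection 4: 3015 + 348 = 3363
Selection 5: 3363 + 348 = 3711
Selection 6: 3711 + 348 = 4059
Selection 7: 4059 + 348 = 4407
Selection 8: 4407 + 348 = 4755 → 4755 − 4748 = 7
Selection 9: 7 + 348 = 355
Selection 10: 355 + 348 = 703
Selection 11: 703 + 348 = 1051

2319, 2667, 3015, 3363, 3711, 4059, 4407, 7, 355, 703, 1051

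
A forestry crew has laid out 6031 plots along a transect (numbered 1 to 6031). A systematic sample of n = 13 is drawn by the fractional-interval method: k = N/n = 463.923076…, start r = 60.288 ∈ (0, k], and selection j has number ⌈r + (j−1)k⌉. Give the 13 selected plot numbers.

61, 525, 989, 1453, 1916, 2380, 2844, 3308, 3772, 4236, 4700, 5164, 5628

j=1: r + 0k = 60.288 → ⌈·⌉ = 61
j=2: r + 1k = 524.211076… → ⌈·⌉ = 525
j=3: r + 2k = 988.134153… → ⌈·⌉ = 989
j=4: r + 3k = 1452.057230… → ⌈·⌉ = 1453
j=5: r + 4k = 1915.980307… → ⌈·⌉ = 1916
j=6: r + 5k = 2379.903384… → ⌈·⌉ = 2380
j=7: r + 6k = 2843.826461… → ⌈·⌉ = 2844
j=8: r + 7k = 3307.749538… → ⌈·⌉ = 3308
j=9: r + 8k = 3771.672615… → ⌈·⌉ = 3772
j=10: r + 9k = 4235.595692… → ⌈·⌉ = 4236
j=11: r + 10k = 4699.518769… → ⌈·⌉ = 4700
j=12: r + 11k = 5163.441846… → ⌈·⌉ = 5164
j=13: r + 12k = 5627.364923… → ⌈·⌉ = 5628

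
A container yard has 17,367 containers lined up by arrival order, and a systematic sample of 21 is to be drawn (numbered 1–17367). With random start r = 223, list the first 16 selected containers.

223, 1050, 1877, 2704, 3531, 4358, 5185, 6012, 6839, 7666, 8493, 9320, 10147, 10974, 11801, 12628

k = N/n = 17367/21 = 827
container 1: 223
container 2: 223 + 827 = 1050
container 3: 1050 + 827 = 1877
container 4: 1877 + 827 = 2704
container 5: 2704 + 827 = 3531
container 6: 3531 + 827 = 4358
container 7: 4358 + 827 = 5185
container 8: 5185 + 827 = 6012
container 9: 6012 + 827 = 6839
container 10: 6839 + 827 = 7666
container 11: 7666 + 827 = 8493
container 12: 8493 + 827 = 9320
container 13: 9320 + 827 = 10147
container 14: 10147 + 827 = 10974
container 15: 10974 + 827 = 11801
container 16: 11801 + 827 = 12628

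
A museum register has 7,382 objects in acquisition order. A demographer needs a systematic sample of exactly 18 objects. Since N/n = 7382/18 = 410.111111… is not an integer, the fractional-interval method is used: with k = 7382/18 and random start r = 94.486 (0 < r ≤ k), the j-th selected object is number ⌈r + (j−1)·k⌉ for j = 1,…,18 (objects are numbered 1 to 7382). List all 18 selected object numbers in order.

95, 505, 915, 1325, 1735, 2146, 2556, 2966, 3376, 3786, 4196, 4606, 5016, 5426, 5837, 6247, 6657, 7067

j=1: r + 0k = 94.486 → ⌈·⌉ = 95
j=2: r + 1k = 504.597111… → ⌈·⌉ = 505
j=3: r + 2k = 914.708222… → ⌈·⌉ = 915
j=4: r + 3k = 1324.819333… → ⌈·⌉ = 1325
j=5: r + 4k = 1734.930444… → ⌈·⌉ = 1735
j=6: r + 5k = 2145.041555… → ⌈·⌉ = 2146
j=7: r + 6k = 2555.152666… → ⌈·⌉ = 2556
j=8: r + 7k = 2965.263777… → ⌈·⌉ = 2966
j=9: r + 8k = 3375.374888… → ⌈·⌉ = 3376
j=10: r + 9k = 3785.486 → ⌈·⌉ = 3786
j=11: r + 10k = 4195.597111… → ⌈·⌉ = 4196
j=12: r + 11k = 4605.708222… → ⌈·⌉ = 4606
j=13: r + 12k = 5015.819333… → ⌈·⌉ = 5016
j=14: r + 13k = 5425.930444… → ⌈·⌉ = 5426
j=15: r + 14k = 5836.041555… → ⌈·⌉ = 5837
j=16: r + 15k = 6246.152666… → ⌈·⌉ = 6247
j=17: r + 16k = 6656.263777… → ⌈·⌉ = 6657
j=18: r + 17k = 7066.374888… → ⌈·⌉ = 7067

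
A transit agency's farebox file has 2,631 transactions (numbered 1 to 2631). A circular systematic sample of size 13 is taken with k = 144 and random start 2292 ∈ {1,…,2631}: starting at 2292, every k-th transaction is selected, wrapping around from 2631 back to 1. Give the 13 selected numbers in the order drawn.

Selection 1: 2292
Selection 2: 2292 + 144 = 2436
Selection 3: 2436 + 144 = 2580
Selection 4: 2580 + 144 = 2724 → 2724 − 2631 = 93
Selection 5: 93 + 144 = 237
Selection 6: 237 + 144 = 381
Selection 7: 381 + 144 = 525
Selection 8: 525 + 144 = 669
Selection 9: 669 + 144 = 813
Selection 10: 813 + 144 = 957
Selection 11: 957 + 144 = 1101
Selection 12: 1101 + 144 = 1245
Selection 13: 1245 + 144 = 1389

2292, 2436, 2580, 93, 237, 381, 525, 669, 813, 957, 1101, 1245, 1389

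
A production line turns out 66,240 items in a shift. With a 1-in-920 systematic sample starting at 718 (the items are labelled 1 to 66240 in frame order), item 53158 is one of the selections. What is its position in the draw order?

58

k = 920
position = (53158 − 718)/920 + 1 = 52440/920 + 1 = 57 + 1 = 58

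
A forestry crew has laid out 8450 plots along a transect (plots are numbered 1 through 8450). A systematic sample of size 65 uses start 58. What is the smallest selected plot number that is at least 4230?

4348

k = 8450/65 = 130
Steps past start: ⌈(4230 − 58)/130⌉ = ⌈4172/130⌉ = 33
Selected plot: 58 + 33×130 = 4348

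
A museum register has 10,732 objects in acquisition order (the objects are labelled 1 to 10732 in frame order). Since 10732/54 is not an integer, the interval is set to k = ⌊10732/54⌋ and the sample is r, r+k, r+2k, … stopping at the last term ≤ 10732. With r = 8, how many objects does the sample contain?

k = ⌊10732/54⌋ = 198
Achieved size = ⌊(10732 − 8)/198⌋ + 1 = ⌊10724/198⌋ + 1 = 54 + 1 = 55
(last selection: 8 + 54×198 = 10700 ≤ 10732; next would be 10898 > 10732)

55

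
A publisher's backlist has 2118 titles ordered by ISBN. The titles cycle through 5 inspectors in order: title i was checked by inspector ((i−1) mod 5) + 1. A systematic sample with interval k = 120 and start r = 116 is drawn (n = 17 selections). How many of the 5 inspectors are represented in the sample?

Consecutive selections differ by k = 120, so their inspector numbers differ by 120 mod 5 = 0.
gcd(120, 5) = 5, so the sample visits 5/5 = 1 distinct residues mod 5.
Start 116 is inspector 1; the inspectors hit are 1.

1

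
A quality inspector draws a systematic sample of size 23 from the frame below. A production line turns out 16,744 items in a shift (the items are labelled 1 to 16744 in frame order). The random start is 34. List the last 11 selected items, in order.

k = N/n = 16744/23 = 728
13th selection = 34 + 12×728 = 8770
14th: 8770 + 728 = 9498
15th: 9498 + 728 = 10226
16th: 10226 + 728 = 10954
17th: 10954 + 728 = 11682
18th: 11682 + 728 = 12410
19th: 12410 + 728 = 13138
20th: 13138 + 728 = 13866
21st: 13866 + 728 = 14594
22nd: 14594 + 728 = 15322
23rd: 15322 + 728 = 16050

8770, 9498, 10226, 10954, 11682, 12410, 13138, 13866, 14594, 15322, 16050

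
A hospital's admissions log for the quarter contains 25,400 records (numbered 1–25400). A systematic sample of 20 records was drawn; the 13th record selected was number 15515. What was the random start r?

k = 25400/20 = 1270
r = 15515 − (13−1)×1270 = 15515 − 15240 = 275

275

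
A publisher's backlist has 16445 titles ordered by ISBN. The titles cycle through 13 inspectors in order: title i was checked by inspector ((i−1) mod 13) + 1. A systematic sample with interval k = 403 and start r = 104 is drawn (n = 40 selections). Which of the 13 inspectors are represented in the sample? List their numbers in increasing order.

13

Consecutive selections differ by k = 403, so their inspector numbers differ by 403 mod 13 = 0.
gcd(403, 13) = 13, so the sample visits 13/13 = 1 distinct residues mod 13.
Start 104 is inspector 13; the inspectors hit are 13.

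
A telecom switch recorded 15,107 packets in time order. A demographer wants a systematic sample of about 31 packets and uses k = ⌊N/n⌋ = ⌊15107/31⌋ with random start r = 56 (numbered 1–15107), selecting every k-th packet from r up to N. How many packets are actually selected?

k = ⌊15107/31⌋ = 487
Achieved size = ⌊(15107 − 56)/487⌋ + 1 = ⌊15051/487⌋ + 1 = 30 + 1 = 31
(last selection: 56 + 30×487 = 14666 ≤ 15107; next would be 15153 > 15107)

31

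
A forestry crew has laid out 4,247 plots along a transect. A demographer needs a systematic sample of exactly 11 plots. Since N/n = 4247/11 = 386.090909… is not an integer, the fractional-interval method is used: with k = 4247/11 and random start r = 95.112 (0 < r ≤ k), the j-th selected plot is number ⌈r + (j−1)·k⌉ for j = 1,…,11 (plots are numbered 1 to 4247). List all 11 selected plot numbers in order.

j=1: r + 0k = 95.112 → ⌈·⌉ = 96
j=2: r + 1k = 481.202909… → ⌈·⌉ = 482
j=3: r + 2k = 867.293818… → ⌈·⌉ = 868
j=4: r + 3k = 1253.384727… → ⌈·⌉ = 1254
j=5: r + 4k = 1639.475636… → ⌈·⌉ = 1640
j=6: r + 5k = 2025.566545… → ⌈·⌉ = 2026
j=7: r + 6k = 2411.657454… → ⌈·⌉ = 2412
j=8: r + 7k = 2797.748363… → ⌈·⌉ = 2798
j=9: r + 8k = 3183.839272… → ⌈·⌉ = 3184
j=10: r + 9k = 3569.930181… → ⌈·⌉ = 3570
j=11: r + 10k = 3956.021090… → ⌈·⌉ = 3957

96, 482, 868, 1254, 1640, 2026, 2412, 2798, 3184, 3570, 3957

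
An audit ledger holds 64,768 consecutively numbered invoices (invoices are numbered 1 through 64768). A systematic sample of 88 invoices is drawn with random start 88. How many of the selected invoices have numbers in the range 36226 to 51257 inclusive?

k = 64768/88 = 736
First selection ≥ 36226: 88 + ⌈(36226−88)/736⌉·736 = 88 + 50×736 = 36888
Last selection ≤ 51257: 88 + ⌊(51257−88)/736⌋·736 = 88 + 69×736 = 50872
Count = 69 − 50 + 1 = 20

20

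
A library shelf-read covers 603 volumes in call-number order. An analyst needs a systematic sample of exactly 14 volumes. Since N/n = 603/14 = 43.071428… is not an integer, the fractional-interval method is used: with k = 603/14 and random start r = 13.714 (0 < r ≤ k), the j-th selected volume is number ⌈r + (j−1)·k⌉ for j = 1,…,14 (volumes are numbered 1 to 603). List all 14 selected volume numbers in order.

j=1: r + 0k = 13.714 → ⌈·⌉ = 14
j=2: r + 1k = 56.785428… → ⌈·⌉ = 57
j=3: r + 2k = 99.856857… → ⌈·⌉ = 100
j=4: r + 3k = 142.928285… → ⌈·⌉ = 143
j=5: r + 4k = 185.999714… → ⌈·⌉ = 186
j=6: r + 5k = 229.071142… → ⌈·⌉ = 230
j=7: r + 6k = 272.142571… → ⌈·⌉ = 273
j=8: r + 7k = 315.214 → ⌈·⌉ = 316
j=9: r + 8k = 358.285428… → ⌈·⌉ = 359
j=10: r + 9k = 401.356857… → ⌈·⌉ = 402
j=11: r + 10k = 444.428285… → ⌈·⌉ = 445
j=12: r + 11k = 487.499714… → ⌈·⌉ = 488
j=13: r + 12k = 530.571142… → ⌈·⌉ = 531
j=14: r + 13k = 573.642571… → ⌈·⌉ = 574

14, 57, 100, 143, 186, 230, 273, 316, 359, 402, 445, 488, 531, 574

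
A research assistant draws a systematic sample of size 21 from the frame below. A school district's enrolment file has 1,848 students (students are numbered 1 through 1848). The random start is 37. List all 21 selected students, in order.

37, 125, 213, 301, 389, 477, 565, 653, 741, 829, 917, 1005, 1093, 1181, 1269, 1357, 1445, 1533, 1621, 1709, 1797

k = N/n = 1848/21 = 88
student 1: 37
student 2: 37 + 88 = 125
student 3: 125 + 88 = 213
student 4: 213 + 88 = 301
student 5: 301 + 88 = 389
student 6: 389 + 88 = 477
student 7: 477 + 88 = 565
student 8: 565 + 88 = 653
student 9: 653 + 88 = 741
student 10: 741 + 88 = 829
student 11: 829 + 88 = 917
student 12: 917 + 88 = 1005
student 13: 1005 + 88 = 1093
student 14: 1093 + 88 = 1181
student 15: 1181 + 88 = 1269
student 16: 1269 + 88 = 1357
student 17: 1357 + 88 = 1445
student 18: 1445 + 88 = 1533
student 19: 1533 + 88 = 1621
student 20: 1621 + 88 = 1709
student 21: 1709 + 88 = 1797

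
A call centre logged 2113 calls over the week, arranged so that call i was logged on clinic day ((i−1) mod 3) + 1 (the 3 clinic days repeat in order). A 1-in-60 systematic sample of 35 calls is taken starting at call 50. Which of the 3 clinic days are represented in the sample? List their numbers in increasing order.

Consecutive selections differ by k = 60, so their clinic day numbers differ by 60 mod 3 = 0.
gcd(60, 3) = 3, so the sample visits 3/3 = 1 distinct residues mod 3.
Start 50 is clinic day 2; the clinic days hit are 2.

2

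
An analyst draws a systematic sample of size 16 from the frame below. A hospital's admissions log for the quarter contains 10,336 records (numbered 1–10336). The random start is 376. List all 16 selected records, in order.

k = N/n = 10336/16 = 646
record 1: 376
record 2: 376 + 646 = 1022
record 3: 1022 + 646 = 1668
record 4: 1668 + 646 = 2314
record 5: 2314 + 646 = 2960
record 6: 2960 + 646 = 3606
record 7: 3606 + 646 = 4252
record 8: 4252 + 646 = 4898
record 9: 4898 + 646 = 5544
record 10: 5544 + 646 = 6190
record 11: 6190 + 646 = 6836
record 12: 6836 + 646 = 7482
record 13: 7482 + 646 = 8128
record 14: 8128 + 646 = 8774
record 15: 8774 + 646 = 9420
record 16: 9420 + 646 = 10066

376, 1022, 1668, 2314, 2960, 3606, 4252, 4898, 5544, 6190, 6836, 7482, 8128, 8774, 9420, 10066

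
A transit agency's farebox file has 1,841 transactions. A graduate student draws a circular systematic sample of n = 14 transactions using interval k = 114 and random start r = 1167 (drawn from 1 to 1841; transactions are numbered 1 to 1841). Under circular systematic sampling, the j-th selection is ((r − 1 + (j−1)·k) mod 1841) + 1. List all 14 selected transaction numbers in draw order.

Selection 1: 1167
Selection 2: 1167 + 114 = 1281
Selection 3: 1281 + 114 = 1395
Selection 4: 1395 + 114 = 1509
Selection 5: 1509 + 114 = 1623
Selection 6: 1623 + 114 = 1737
Selection 7: 1737 + 114 = 1851 → 1851 − 1841 = 10
Selection 8: 10 + 114 = 124
Selection 9: 124 + 114 = 238
Selection 10: 238 + 114 = 352
Selection 11: 352 + 114 = 466
Selection 12: 466 + 114 = 580
Selection 13: 580 + 114 = 694
Selection 14: 694 + 114 = 808

1167, 1281, 1395, 1509, 1623, 1737, 10, 124, 238, 352, 466, 580, 694, 808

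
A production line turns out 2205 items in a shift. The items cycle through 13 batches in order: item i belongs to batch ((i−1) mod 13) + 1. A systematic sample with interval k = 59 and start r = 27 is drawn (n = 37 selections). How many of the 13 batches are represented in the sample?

13

Consecutive selections differ by k = 59, so their batch numbers differ by 59 mod 13 = 7.
gcd(59, 13) = 1, so the sample visits 13/1 = 13 distinct residues mod 13.
Start 27 is batch 1; the batches hit are 1, 2, 3, 4, 5, 6, 7, 8, 9, 10, 11, 12, 13.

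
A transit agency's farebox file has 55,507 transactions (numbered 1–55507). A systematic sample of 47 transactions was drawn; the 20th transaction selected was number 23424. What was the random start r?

985

k = 55507/47 = 1181
r = 23424 − (20−1)×1181 = 23424 − 22439 = 985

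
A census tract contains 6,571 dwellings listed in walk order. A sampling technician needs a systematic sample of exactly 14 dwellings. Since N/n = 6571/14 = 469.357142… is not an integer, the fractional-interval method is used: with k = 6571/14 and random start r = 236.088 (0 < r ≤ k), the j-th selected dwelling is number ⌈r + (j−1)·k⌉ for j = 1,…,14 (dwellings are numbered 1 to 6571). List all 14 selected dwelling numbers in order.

237, 706, 1175, 1645, 2114, 2583, 3053, 3522, 3991, 4461, 4930, 5400, 5869, 6338

j=1: r + 0k = 236.088 → ⌈·⌉ = 237
j=2: r + 1k = 705.445142… → ⌈·⌉ = 706
j=3: r + 2k = 1174.802285… → ⌈·⌉ = 1175
j=4: r + 3k = 1644.159428… → ⌈·⌉ = 1645
j=5: r + 4k = 2113.516571… → ⌈·⌉ = 2114
j=6: r + 5k = 2582.873714… → ⌈·⌉ = 2583
j=7: r + 6k = 3052.230857… → ⌈·⌉ = 3053
j=8: r + 7k = 3521.588 → ⌈·⌉ = 3522
j=9: r + 8k = 3990.945142… → ⌈·⌉ = 3991
j=10: r + 9k = 4460.302285… → ⌈·⌉ = 4461
j=11: r + 10k = 4929.659428… → ⌈·⌉ = 4930
j=12: r + 11k = 5399.016571… → ⌈·⌉ = 5400
j=13: r + 12k = 5868.373714… → ⌈·⌉ = 5869
j=14: r + 13k = 6337.730857… → ⌈·⌉ = 6338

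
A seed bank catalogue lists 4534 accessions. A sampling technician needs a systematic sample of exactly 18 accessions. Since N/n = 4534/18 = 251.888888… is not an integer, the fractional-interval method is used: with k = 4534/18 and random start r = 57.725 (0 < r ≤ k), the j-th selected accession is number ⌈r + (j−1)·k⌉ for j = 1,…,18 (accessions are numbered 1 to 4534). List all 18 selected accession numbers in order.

58, 310, 562, 814, 1066, 1318, 1570, 1821, 2073, 2325, 2577, 2829, 3081, 3333, 3585, 3837, 4088, 4340

j=1: r + 0k = 57.725 → ⌈·⌉ = 58
j=2: r + 1k = 309.613888… → ⌈·⌉ = 310
j=3: r + 2k = 561.502777… → ⌈·⌉ = 562
j=4: r + 3k = 813.391666… → ⌈·⌉ = 814
j=5: r + 4k = 1065.280555… → ⌈·⌉ = 1066
j=6: r + 5k = 1317.169444… → ⌈·⌉ = 1318
j=7: r + 6k = 1569.058333… → ⌈·⌉ = 1570
j=8: r + 7k = 1820.947222… → ⌈·⌉ = 1821
j=9: r + 8k = 2072.836111… → ⌈·⌉ = 2073
j=10: r + 9k = 2324.725 → ⌈·⌉ = 2325
j=11: r + 10k = 2576.613888… → ⌈·⌉ = 2577
j=12: r + 11k = 2828.502777… → ⌈·⌉ = 2829
j=13: r + 12k = 3080.391666… → ⌈·⌉ = 3081
j=14: r + 13k = 3332.280555… → ⌈·⌉ = 3333
j=15: r + 14k = 3584.169444… → ⌈·⌉ = 3585
j=16: r + 15k = 3836.058333… → ⌈·⌉ = 3837
j=17: r + 16k = 4087.947222… → ⌈·⌉ = 4088
j=18: r + 17k = 4339.836111… → ⌈·⌉ = 4340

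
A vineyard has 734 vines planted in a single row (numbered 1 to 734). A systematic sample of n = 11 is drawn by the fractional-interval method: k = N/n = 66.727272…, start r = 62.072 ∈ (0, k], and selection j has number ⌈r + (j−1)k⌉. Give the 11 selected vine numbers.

63, 129, 196, 263, 329, 396, 463, 530, 596, 663, 730

j=1: r + 0k = 62.072 → ⌈·⌉ = 63
j=2: r + 1k = 128.799272… → ⌈·⌉ = 129
j=3: r + 2k = 195.526545… → ⌈·⌉ = 196
j=4: r + 3k = 262.253818… → ⌈·⌉ = 263
j=5: r + 4k = 328.981090… → ⌈·⌉ = 329
j=6: r + 5k = 395.708363… → ⌈·⌉ = 396
j=7: r + 6k = 462.435636… → ⌈·⌉ = 463
j=8: r + 7k = 529.162909… → ⌈·⌉ = 530
j=9: r + 8k = 595.890181… → ⌈·⌉ = 596
j=10: r + 9k = 662.617454… → ⌈·⌉ = 663
j=11: r + 10k = 729.344727… → ⌈·⌉ = 730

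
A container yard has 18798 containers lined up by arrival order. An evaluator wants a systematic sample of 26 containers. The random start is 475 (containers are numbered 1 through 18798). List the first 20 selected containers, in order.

k = N/n = 18798/26 = 723
container 1: 475
container 2: 475 + 723 = 1198
container 3: 1198 + 723 = 1921
container 4: 1921 + 723 = 2644
container 5: 2644 + 723 = 3367
container 6: 3367 + 723 = 4090
container 7: 4090 + 723 = 4813
container 8: 4813 + 723 = 5536
container 9: 5536 + 723 = 6259
container 10: 6259 + 723 = 6982
container 11: 6982 + 723 = 7705
container 12: 7705 + 723 = 8428
container 13: 8428 + 723 = 9151
container 14: 9151 + 723 = 9874
container 15: 9874 + 723 = 10597
container 16: 10597 + 723 = 11320
container 17: 11320 + 723 = 12043
container 18: 12043 + 723 = 12766
container 19: 12766 + 723 = 13489
container 20: 13489 + 723 = 14212

475, 1198, 1921, 2644, 3367, 4090, 4813, 5536, 6259, 6982, 7705, 8428, 9151, 9874, 10597, 11320, 12043, 12766, 13489, 14212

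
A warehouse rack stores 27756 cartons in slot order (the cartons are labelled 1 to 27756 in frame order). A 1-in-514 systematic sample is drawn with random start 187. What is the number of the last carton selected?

k = 514
54th selection = r + (54−1)·k = 187 + 53×514 = 187 + 27242 = 27429

27429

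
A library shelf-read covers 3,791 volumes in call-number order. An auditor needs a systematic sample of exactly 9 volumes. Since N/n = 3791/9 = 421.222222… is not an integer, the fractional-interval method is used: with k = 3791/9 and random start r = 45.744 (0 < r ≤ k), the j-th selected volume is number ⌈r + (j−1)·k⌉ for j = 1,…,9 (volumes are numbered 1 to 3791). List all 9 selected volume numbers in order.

j=1: r + 0k = 45.744 → ⌈·⌉ = 46
j=2: r + 1k = 466.966222… → ⌈·⌉ = 467
j=3: r + 2k = 888.188444… → ⌈·⌉ = 889
j=4: r + 3k = 1309.410666… → ⌈·⌉ = 1310
j=5: r + 4k = 1730.632888… → ⌈·⌉ = 1731
j=6: r + 5k = 2151.855111… → ⌈·⌉ = 2152
j=7: r + 6k = 2573.077333… → ⌈·⌉ = 2574
j=8: r + 7k = 2994.299555… → ⌈·⌉ = 2995
j=9: r + 8k = 3415.521777… → ⌈·⌉ = 3416

46, 467, 889, 1310, 1731, 2152, 2574, 2995, 3416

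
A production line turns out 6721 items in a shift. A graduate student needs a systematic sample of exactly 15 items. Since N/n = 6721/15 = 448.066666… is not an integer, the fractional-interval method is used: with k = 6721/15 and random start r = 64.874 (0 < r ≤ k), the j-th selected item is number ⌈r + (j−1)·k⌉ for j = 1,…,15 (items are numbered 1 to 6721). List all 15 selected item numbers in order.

65, 513, 962, 1410, 1858, 2306, 2754, 3202, 3650, 4098, 4546, 4994, 5442, 5890, 6338

j=1: r + 0k = 64.874 → ⌈·⌉ = 65
j=2: r + 1k = 512.940666… → ⌈·⌉ = 513
j=3: r + 2k = 961.007333… → ⌈·⌉ = 962
j=4: r + 3k = 1409.074 → ⌈·⌉ = 1410
j=5: r + 4k = 1857.140666… → ⌈·⌉ = 1858
j=6: r + 5k = 2305.207333… → ⌈·⌉ = 2306
j=7: r + 6k = 2753.274 → ⌈·⌉ = 2754
j=8: r + 7k = 3201.340666… → ⌈·⌉ = 3202
j=9: r + 8k = 3649.407333… → ⌈·⌉ = 3650
j=10: r + 9k = 4097.474 → ⌈·⌉ = 4098
j=11: r + 10k = 4545.540666… → ⌈·⌉ = 4546
j=12: r + 11k = 4993.607333… → ⌈·⌉ = 4994
j=13: r + 12k = 5441.674 → ⌈·⌉ = 5442
j=14: r + 13k = 5889.740666… → ⌈·⌉ = 5890
j=15: r + 14k = 6337.807333… → ⌈·⌉ = 6338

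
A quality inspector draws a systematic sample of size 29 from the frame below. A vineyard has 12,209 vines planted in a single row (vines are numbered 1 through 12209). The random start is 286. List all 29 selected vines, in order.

k = N/n = 12209/29 = 421
vine 1: 286
vine 2: 286 + 421 = 707
vine 3: 707 + 421 = 1128
vine 4: 1128 + 421 = 1549
vine 5: 1549 + 421 = 1970
vine 6: 1970 + 421 = 2391
vine 7: 2391 + 421 = 2812
vine 8: 2812 + 421 = 3233
vine 9: 3233 + 421 = 3654
vine 10: 3654 + 421 = 4075
vine 11: 4075 + 421 = 4496
vine 12: 4496 + 421 = 4917
vine 13: 4917 + 421 = 5338
vine 14: 5338 + 421 = 5759
vine 15: 5759 + 421 = 6180
vine 16: 6180 + 421 = 6601
vine 17: 6601 + 421 = 7022
vine 18: 7022 + 421 = 7443
vine 19: 7443 + 421 = 7864
vine 20: 7864 + 421 = 8285
vine 21: 8285 + 421 = 8706
vine 22: 8706 + 421 = 9127
vine 23: 9127 + 421 = 9548
vine 24: 9548 + 421 = 9969
vine 25: 9969 + 421 = 10390
vine 26: 10390 + 421 = 10811
vine 27: 10811 + 421 = 11232
vine 28: 11232 + 421 = 11653
vine 29: 11653 + 421 = 12074

286, 707, 1128, 1549, 1970, 2391, 2812, 3233, 3654, 4075, 4496, 4917, 5338, 5759, 6180, 6601, 7022, 7443, 7864, 8285, 8706, 9127, 9548, 9969, 10390, 10811, 11232, 11653, 12074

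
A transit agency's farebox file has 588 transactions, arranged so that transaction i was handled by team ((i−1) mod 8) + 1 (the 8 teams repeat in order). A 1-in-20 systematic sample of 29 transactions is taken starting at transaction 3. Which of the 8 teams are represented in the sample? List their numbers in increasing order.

Consecutive selections differ by k = 20, so their team numbers differ by 20 mod 8 = 4.
gcd(20, 8) = 4, so the sample visits 8/4 = 2 distinct residues mod 8.
Start 3 is team 3; the teams hit are 3, 7.

3, 7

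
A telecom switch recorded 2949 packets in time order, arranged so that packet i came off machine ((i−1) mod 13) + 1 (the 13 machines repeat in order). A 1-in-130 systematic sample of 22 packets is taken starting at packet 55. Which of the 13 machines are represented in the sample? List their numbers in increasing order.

Consecutive selections differ by k = 130, so their machine numbers differ by 130 mod 13 = 0.
gcd(130, 13) = 13, so the sample visits 13/13 = 1 distinct residues mod 13.
Start 55 is machine 3; the machines hit are 3.

3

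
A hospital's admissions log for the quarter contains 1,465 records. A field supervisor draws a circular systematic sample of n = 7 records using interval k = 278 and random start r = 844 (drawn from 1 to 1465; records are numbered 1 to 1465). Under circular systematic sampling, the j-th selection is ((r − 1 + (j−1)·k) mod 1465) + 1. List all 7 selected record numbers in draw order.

844, 1122, 1400, 213, 491, 769, 1047

Selection 1: 844
Selection 2: 844 + 278 = 1122
Selection 3: 1122 + 278 = 1400
Selection 4: 1400 + 278 = 1678 → 1678 − 1465 = 213
Selection 5: 213 + 278 = 491
Selection 6: 491 + 278 = 769
Selection 7: 769 + 278 = 1047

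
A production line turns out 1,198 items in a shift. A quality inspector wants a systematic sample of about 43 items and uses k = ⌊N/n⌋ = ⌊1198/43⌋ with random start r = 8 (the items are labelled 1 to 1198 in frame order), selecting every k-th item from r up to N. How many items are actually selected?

45

k = ⌊1198/43⌋ = 27
Achieved size = ⌊(1198 − 8)/27⌋ + 1 = ⌊1190/27⌋ + 1 = 44 + 1 = 45
(last selection: 8 + 44×27 = 1196 ≤ 1198; next would be 1223 > 1198)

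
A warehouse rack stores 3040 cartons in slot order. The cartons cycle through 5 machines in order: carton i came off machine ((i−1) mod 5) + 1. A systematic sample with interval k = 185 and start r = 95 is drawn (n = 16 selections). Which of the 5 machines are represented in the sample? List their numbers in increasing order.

Consecutive selections differ by k = 185, so their machine numbers differ by 185 mod 5 = 0.
gcd(185, 5) = 5, so the sample visits 5/5 = 1 distinct residues mod 5.
Start 95 is machine 5; the machines hit are 5.

5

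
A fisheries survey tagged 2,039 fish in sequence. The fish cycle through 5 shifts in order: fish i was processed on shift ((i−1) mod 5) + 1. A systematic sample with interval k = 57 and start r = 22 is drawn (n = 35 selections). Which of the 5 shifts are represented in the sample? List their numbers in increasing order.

Consecutive selections differ by k = 57, so their shift numbers differ by 57 mod 5 = 2.
gcd(57, 5) = 1, so the sample visits 5/1 = 5 distinct residues mod 5.
Start 22 is shift 2; the shifts hit are 1, 2, 3, 4, 5.

1, 2, 3, 4, 5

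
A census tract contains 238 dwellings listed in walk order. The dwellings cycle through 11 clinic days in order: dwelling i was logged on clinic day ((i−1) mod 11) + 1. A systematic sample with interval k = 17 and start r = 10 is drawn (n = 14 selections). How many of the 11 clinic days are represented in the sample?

11

Consecutive selections differ by k = 17, so their clinic day numbers differ by 17 mod 11 = 6.
gcd(17, 11) = 1, so the sample visits 11/1 = 11 distinct residues mod 11.
Start 10 is clinic day 10; the clinic days hit are 1, 2, 3, 4, 5, 6, 7, 8, 9, 10, 11.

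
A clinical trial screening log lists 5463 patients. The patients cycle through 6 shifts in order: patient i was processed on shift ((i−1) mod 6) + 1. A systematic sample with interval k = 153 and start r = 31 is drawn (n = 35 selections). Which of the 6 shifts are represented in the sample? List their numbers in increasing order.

1, 4

Consecutive selections differ by k = 153, so their shift numbers differ by 153 mod 6 = 3.
gcd(153, 6) = 3, so the sample visits 6/3 = 2 distinct residues mod 6.
Start 31 is shift 1; the shifts hit are 1, 4.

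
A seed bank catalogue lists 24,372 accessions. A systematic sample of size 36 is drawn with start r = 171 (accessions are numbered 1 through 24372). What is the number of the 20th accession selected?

k = 24372/36 = 677
20th selection = r + (20−1)·k = 171 + 19×677 = 171 + 12863 = 13034

13034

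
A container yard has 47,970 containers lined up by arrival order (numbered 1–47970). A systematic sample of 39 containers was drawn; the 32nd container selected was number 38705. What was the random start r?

575

k = 47970/39 = 1230
r = 38705 − (32−1)×1230 = 38705 − 38130 = 575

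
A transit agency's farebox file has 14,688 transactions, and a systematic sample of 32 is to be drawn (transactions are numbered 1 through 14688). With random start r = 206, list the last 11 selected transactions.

k = N/n = 14688/32 = 459
22nd selection = 206 + 21×459 = 9845
23rd: 9845 + 459 = 10304
24th: 10304 + 459 = 10763
25th: 10763 + 459 = 11222
26th: 11222 + 459 = 11681
27th: 11681 + 459 = 12140
28th: 12140 + 459 = 12599
29th: 12599 + 459 = 13058
30th: 13058 + 459 = 13517
31st: 13517 + 459 = 13976
32nd: 13976 + 459 = 14435

9845, 10304, 10763, 11222, 11681, 12140, 12599, 13058, 13517, 13976, 14435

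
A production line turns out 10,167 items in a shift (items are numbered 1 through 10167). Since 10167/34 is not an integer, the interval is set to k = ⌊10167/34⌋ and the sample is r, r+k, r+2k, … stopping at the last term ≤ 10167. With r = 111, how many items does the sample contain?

k = ⌊10167/34⌋ = 299
Achieved size = ⌊(10167 − 111)/299⌋ + 1 = ⌊10056/299⌋ + 1 = 33 + 1 = 34
(last selection: 111 + 33×299 = 9978 ≤ 10167; next would be 10277 > 10167)

34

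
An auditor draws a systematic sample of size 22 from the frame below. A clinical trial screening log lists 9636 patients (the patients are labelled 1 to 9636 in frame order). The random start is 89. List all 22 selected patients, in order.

k = N/n = 9636/22 = 438
patient 1: 89
patient 2: 89 + 438 = 527
patient 3: 527 + 438 = 965
patient 4: 965 + 438 = 1403
patient 5: 1403 + 438 = 1841
patient 6: 1841 + 438 = 2279
patient 7: 2279 + 438 = 2717
patient 8: 2717 + 438 = 3155
patient 9: 3155 + 438 = 3593
patient 10: 3593 + 438 = 4031
patient 11: 4031 + 438 = 4469
patient 12: 4469 + 438 = 4907
patient 13: 4907 + 438 = 5345
patient 14: 5345 + 438 = 5783
patient 15: 5783 + 438 = 6221
patient 16: 6221 + 438 = 6659
patient 17: 6659 + 438 = 7097
patient 18: 7097 + 438 = 7535
patient 19: 7535 + 438 = 7973
patient 20: 7973 + 438 = 8411
patient 21: 8411 + 438 = 8849
patient 22: 8849 + 438 = 9287

89, 527, 965, 1403, 1841, 2279, 2717, 3155, 3593, 4031, 4469, 4907, 5345, 5783, 6221, 6659, 7097, 7535, 7973, 8411, 8849, 9287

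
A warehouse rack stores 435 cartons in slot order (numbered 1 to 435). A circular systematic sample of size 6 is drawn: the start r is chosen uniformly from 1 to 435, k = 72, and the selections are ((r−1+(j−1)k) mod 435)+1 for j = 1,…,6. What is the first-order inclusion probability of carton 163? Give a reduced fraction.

2/145

For each position j, as r ranges over 1…435 the j-th selection hits every carton exactly once, so carton 163 is selected for exactly 6 of the 435 starts.
Inclusion probability = 6/435 = 2/145.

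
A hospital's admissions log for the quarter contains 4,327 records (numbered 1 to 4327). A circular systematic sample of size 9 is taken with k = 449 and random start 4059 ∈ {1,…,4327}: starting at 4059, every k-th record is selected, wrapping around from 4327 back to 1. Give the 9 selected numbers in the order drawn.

4059, 181, 630, 1079, 1528, 1977, 2426, 2875, 3324

Selection 1: 4059
Selection 2: 4059 + 449 = 4508 → 4508 − 4327 = 181
Selection 3: 181 + 449 = 630
Selection 4: 630 + 449 = 1079
Selection 5: 1079 + 449 = 1528
Selection 6: 1528 + 449 = 1977
Selection 7: 1977 + 449 = 2426
Selection 8: 2426 + 449 = 2875
Selection 9: 2875 + 449 = 3324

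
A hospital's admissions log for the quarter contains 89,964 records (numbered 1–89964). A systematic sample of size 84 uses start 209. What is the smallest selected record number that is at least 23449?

k = 89964/84 = 1071
Steps past start: ⌈(23449 − 209)/1071⌉ = ⌈23240/1071⌉ = 22
Selected record: 209 + 22×1071 = 23771

23771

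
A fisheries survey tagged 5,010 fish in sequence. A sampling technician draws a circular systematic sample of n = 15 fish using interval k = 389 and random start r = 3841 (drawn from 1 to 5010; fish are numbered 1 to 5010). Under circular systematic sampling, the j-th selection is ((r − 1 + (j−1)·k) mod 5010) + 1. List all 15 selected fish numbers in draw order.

Selection 1: 3841
Selection 2: 3841 + 389 = 4230
Selection 3: 4230 + 389 = 4619
Selection 4: 4619 + 389 = 5008
Selection 5: 5008 + 389 = 5397 → 5397 − 5010 = 387
Selection 6: 387 + 389 = 776
Selection 7: 776 + 389 = 1165
Selection 8: 1165 + 389 = 1554
Selection 9: 1554 + 389 = 1943
Selection 10: 1943 + 389 = 2332
Selection 11: 2332 + 389 = 2721
Selection 12: 2721 + 389 = 3110
Selection 13: 3110 + 389 = 3499
Selection 14: 3499 + 389 = 3888
Selection 15: 3888 + 389 = 4277

3841, 4230, 4619, 5008, 387, 776, 1165, 1554, 1943, 2332, 2721, 3110, 3499, 3888, 4277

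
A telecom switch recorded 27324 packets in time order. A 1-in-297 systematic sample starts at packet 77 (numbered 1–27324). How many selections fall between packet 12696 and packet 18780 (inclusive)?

k = 297
First selection ≥ 12696: 77 + ⌈(12696−77)/297⌉·297 = 77 + 43×297 = 12848
Last selection ≤ 18780: 77 + ⌊(18780−77)/297⌋·297 = 77 + 62×297 = 18491
Count = 62 − 43 + 1 = 20

20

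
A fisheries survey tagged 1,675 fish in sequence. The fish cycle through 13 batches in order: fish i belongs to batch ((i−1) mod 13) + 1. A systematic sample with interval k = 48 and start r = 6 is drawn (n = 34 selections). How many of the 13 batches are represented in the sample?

13

Consecutive selections differ by k = 48, so their batch numbers differ by 48 mod 13 = 9.
gcd(48, 13) = 1, so the sample visits 13/1 = 13 distinct residues mod 13.
Start 6 is batch 6; the batches hit are 1, 2, 3, 4, 5, 6, 7, 8, 9, 10, 11, 12, 13.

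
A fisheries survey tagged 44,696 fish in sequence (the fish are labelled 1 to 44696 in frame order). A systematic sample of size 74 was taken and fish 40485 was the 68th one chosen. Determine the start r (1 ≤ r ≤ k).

17

k = 44696/74 = 604
r = 40485 − (68−1)×604 = 40485 − 40468 = 17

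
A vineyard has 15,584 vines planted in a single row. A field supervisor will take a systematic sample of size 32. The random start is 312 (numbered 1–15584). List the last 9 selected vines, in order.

11513, 12000, 12487, 12974, 13461, 13948, 14435, 14922, 15409

k = N/n = 15584/32 = 487
24th selection = 312 + 23×487 = 11513
25th: 11513 + 487 = 12000
26th: 12000 + 487 = 12487
27th: 12487 + 487 = 12974
28th: 12974 + 487 = 13461
29th: 13461 + 487 = 13948
30th: 13948 + 487 = 14435
31st: 14435 + 487 = 14922
32nd: 14922 + 487 = 15409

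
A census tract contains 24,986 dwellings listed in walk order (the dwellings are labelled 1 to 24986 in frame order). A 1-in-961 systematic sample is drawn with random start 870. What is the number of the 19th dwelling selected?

18168

k = 961
19th selection = r + (19−1)·k = 870 + 18×961 = 870 + 17298 = 18168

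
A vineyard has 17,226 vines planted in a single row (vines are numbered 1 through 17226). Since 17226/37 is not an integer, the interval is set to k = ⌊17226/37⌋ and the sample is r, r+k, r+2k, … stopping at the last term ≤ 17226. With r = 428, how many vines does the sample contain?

37

k = ⌊17226/37⌋ = 465
Achieved size = ⌊(17226 − 428)/465⌋ + 1 = ⌊16798/465⌋ + 1 = 36 + 1 = 37
(last selection: 428 + 36×465 = 17168 ≤ 17226; next would be 17633 > 17226)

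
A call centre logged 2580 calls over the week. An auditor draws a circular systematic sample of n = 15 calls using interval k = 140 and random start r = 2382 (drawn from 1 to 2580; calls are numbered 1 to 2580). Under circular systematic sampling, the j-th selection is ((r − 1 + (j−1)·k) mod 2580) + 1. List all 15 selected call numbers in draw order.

2382, 2522, 82, 222, 362, 502, 642, 782, 922, 1062, 1202, 1342, 1482, 1622, 1762

Selection 1: 2382
Selection 2: 2382 + 140 = 2522
Selection 3: 2522 + 140 = 2662 → 2662 − 2580 = 82
Selection 4: 82 + 140 = 222
Selection 5: 222 + 140 = 362
Selection 6: 362 + 140 = 502
Selection 7: 502 + 140 = 642
Selection 8: 642 + 140 = 782
Selection 9: 782 + 140 = 922
Selection 10: 922 + 140 = 1062
Selection 11: 1062 + 140 = 1202
Selection 12: 1202 + 140 = 1342
Selection 13: 1342 + 140 = 1482
Selection 14: 1482 + 140 = 1622
Selection 15: 1622 + 140 = 1762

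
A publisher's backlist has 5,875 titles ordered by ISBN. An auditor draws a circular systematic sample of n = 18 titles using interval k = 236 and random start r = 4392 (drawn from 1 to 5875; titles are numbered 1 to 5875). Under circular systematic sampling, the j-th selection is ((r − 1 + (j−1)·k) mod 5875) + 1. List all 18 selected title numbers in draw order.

4392, 4628, 4864, 5100, 5336, 5572, 5808, 169, 405, 641, 877, 1113, 1349, 1585, 1821, 2057, 2293, 2529

Selection 1: 4392
Selection 2: 4392 + 236 = 4628
Selection 3: 4628 + 236 = 4864
Selection 4: 4864 + 236 = 5100
Selection 5: 5100 + 236 = 5336
Selection 6: 5336 + 236 = 5572
Selection 7: 5572 + 236 = 5808
Selection 8: 5808 + 236 = 6044 → 6044 − 5875 = 169
Selection 9: 169 + 236 = 405
Selection 10: 405 + 236 = 641
Selection 11: 641 + 236 = 877
Selection 12: 877 + 236 = 1113
Selection 13: 1113 + 236 = 1349
Selection 14: 1349 + 236 = 1585
Selection 15: 1585 + 236 = 1821
Selection 16: 1821 + 236 = 2057
Selection 17: 2057 + 236 = 2293
Selection 18: 2293 + 236 = 2529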